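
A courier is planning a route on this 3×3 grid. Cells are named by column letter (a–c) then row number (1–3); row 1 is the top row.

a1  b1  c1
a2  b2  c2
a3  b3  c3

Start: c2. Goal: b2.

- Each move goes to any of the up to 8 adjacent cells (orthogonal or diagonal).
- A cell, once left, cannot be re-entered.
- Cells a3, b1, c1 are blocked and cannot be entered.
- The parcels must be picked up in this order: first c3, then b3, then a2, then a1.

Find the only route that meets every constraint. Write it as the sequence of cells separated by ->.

The waypoints must appear in the order c3, b3, a2, a1, with no cell reused.
Route from c2: down to c3, left to b3, up-left to a2, up to a1, down-right to b2 — 5 moves in all.
Check: order respected (c3 at step 1, b3 at step 2, a2 at step 3, a1 at step 4).

c2 -> c3 -> b3 -> a2 -> a1 -> b2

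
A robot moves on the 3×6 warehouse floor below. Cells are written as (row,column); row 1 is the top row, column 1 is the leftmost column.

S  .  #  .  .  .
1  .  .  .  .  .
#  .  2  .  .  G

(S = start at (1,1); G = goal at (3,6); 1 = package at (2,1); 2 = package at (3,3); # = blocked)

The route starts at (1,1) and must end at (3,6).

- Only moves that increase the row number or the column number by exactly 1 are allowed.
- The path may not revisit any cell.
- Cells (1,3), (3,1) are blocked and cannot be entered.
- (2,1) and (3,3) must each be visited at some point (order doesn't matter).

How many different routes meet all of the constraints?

2

A right/down-only route from (1,1) to (3,6) makes exactly 2 down-moves and 5 right-moves in some order.
With no other constraints that would be C(7,2) = 21 routes.
A monotone route can only reach the required cells in the order (2,1), (3,3), so split there and multiply the segment counts (each segment already excludes blocked cells): (1,1)→(2,1): 1; (2,1)→(3,3): 2; (3,3)→(3,6): 1; product = 2.
That gives 2 routes.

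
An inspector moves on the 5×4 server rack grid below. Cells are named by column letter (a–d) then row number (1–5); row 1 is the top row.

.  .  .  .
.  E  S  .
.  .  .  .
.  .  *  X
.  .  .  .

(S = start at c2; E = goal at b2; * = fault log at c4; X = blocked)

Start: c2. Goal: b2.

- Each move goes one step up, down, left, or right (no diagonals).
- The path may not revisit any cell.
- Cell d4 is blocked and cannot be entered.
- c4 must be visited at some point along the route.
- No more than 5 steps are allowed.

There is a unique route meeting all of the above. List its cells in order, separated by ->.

The 5-move cap with required stops at c4 leaves no slack for detours.
Route from c2: 2× down (reaching c4), left to b4, 2× up (reaching b2) — 5 moves in all.
Check: all required cells visited; 5 ≤ 5 moves.

c2 -> c3 -> c4 -> b4 -> b3 -> b2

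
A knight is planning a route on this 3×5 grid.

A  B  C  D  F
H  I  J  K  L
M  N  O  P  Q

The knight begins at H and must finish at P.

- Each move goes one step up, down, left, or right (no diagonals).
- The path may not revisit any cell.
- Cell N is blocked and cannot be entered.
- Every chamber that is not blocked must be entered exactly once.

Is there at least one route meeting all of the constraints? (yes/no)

Cell M has only one open neighbour but is neither the start nor the goal, so a Hamiltonian route would have to both enter and leave it through the same neighbour — impossible without revisiting.

no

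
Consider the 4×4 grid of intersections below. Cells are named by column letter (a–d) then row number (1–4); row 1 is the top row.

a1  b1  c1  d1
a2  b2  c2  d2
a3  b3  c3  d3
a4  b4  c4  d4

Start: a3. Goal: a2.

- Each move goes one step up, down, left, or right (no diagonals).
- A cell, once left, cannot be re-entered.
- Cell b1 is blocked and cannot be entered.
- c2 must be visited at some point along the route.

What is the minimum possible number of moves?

Any route passes through c2 somewhere between a3 and a2. Summing Manhattan distances along the two legs (a3 → c2 → a2) gives a lower bound of 3 + 2 = 5 moves.
A route of 5 moves achieves this: a3 → b3 → c3 → c2 → b2 → a2.
Since 5 matches the lower bound, it is optimal.

5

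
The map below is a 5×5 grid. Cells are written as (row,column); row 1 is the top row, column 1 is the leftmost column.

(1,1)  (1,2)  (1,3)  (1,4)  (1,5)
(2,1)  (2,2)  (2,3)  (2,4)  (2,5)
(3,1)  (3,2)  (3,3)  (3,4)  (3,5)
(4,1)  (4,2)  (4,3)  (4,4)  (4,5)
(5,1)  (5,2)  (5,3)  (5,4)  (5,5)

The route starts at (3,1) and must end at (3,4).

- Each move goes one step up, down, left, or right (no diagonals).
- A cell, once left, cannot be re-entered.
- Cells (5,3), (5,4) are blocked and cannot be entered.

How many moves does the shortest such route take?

3

The Manhattan distance from (3,1) to (3,4) is |3−3| + |1−4| = 3, so at least 3 moves are needed.
A route of 3 moves achieves this: (3,1) → (3,2) → (3,3) → (3,4).
Since 3 matches the lower bound, it is optimal.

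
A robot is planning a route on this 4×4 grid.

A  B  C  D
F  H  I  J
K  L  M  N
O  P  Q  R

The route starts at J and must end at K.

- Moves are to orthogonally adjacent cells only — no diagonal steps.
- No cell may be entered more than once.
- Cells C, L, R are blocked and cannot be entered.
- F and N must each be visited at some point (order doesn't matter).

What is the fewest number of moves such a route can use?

Any route passes through F and N in some order between J and K. Summing Manhattan distances along each leg and taking the cheapest ordering (J → N → F → K) gives a lower bound of 1 + 4 + 1 = 6 moves.
A route of 6 moves achieves this: J → N → M → I → H → F → K.
Since 6 matches the lower bound, it is optimal.

6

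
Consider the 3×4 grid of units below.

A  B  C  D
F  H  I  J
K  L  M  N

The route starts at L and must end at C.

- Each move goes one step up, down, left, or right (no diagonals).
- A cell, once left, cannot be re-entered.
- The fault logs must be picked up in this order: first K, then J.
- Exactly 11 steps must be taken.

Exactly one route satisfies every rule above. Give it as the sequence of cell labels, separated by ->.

The waypoints must appear in the order K, J, with no cell reused.
Route from L: left 1 to K, up 2 to A, right 1 to B, down 1 to H, right 1 to I, down 1 to M, right 1 to N, up 2 to D, left 1 to C — 11 moves in all.
Check: order respected (K at step 1, J at step 9); 11 moves as required.

L -> K -> F -> A -> B -> H -> I -> M -> N -> J -> D -> C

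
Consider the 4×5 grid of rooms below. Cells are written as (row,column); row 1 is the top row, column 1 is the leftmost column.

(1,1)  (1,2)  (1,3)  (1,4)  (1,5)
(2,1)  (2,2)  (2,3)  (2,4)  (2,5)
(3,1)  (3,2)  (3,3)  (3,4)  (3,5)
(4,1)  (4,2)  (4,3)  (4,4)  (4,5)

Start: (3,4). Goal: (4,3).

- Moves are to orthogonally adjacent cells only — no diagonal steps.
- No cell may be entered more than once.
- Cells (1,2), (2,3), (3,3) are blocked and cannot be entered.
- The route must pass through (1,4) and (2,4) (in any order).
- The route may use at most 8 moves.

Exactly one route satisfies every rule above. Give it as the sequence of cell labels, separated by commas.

(3,4), (2,4), (1,4), (1,5), (2,5), (3,5), (4,5), (4,4), (4,3)

The 8-move cap with required stops at (1,4), (2,4) leaves no slack for detours.
Route from (3,4): 2× up (reaching (1,4)), right to (1,5), 3× down (reaching (4,5)), 2× left (reaching (4,3)) — 8 moves in all.
Check: all required cells visited; 8 ≤ 8 moves.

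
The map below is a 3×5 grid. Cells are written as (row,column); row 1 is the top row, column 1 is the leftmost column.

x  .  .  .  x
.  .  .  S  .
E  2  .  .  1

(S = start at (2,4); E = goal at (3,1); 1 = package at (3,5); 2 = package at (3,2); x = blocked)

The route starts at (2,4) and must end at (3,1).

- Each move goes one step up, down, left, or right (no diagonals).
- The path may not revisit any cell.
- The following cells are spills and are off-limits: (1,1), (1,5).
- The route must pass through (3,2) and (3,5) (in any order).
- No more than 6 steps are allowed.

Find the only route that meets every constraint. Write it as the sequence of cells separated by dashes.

Any route must reach (3,2) and (3,5) and still end at (3,1) within 6 moves, so the order of the required stops is forced.
Route from (2,4): right 1 to (2,5), down 1 to (3,5), left 4 to (3,1) — 6 moves in all.
Check: all required cells visited; 6 ≤ 6 moves.

(2,4) - (2,5) - (3,5) - (3,4) - (3,3) - (3,2) - (3,1)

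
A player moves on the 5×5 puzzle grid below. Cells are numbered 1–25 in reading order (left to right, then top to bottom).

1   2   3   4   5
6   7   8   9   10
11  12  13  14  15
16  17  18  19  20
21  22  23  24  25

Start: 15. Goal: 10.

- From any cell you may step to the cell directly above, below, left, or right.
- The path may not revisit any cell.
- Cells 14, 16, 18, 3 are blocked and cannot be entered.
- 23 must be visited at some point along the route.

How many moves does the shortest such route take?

Any route passes through 23 somewhere between 15 and 10. Summing Manhattan distances along the two legs (15 → 23 → 10) gives a lower bound of 4 + 5 = 9 moves.
The shortest route satisfying every rule uses 11 moves: 15 → 20 → 25 → 24 → 23 → 22 → 17 → 12 → 7 → 8 → 9 → 10.
The bound of 9 isn't tight here; checking systematically, no route of length 9 through 10 satisfies every constraint, so 11 is the minimum.

11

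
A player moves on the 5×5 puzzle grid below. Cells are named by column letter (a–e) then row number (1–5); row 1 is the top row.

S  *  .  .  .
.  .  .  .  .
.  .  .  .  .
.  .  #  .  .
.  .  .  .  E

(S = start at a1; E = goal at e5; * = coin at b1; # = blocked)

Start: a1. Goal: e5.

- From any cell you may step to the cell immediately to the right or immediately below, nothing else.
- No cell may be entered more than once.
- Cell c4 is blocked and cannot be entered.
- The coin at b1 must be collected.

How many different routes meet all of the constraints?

23

A right/down-only route from a1 to e5 makes exactly 4 down-moves and 4 right-moves in some order.
With no other constraints that would be C(8,4) = 70 routes.
Split at b1 and multiply the segment counts (each segment already excludes blocked cells): a1→b1: 1; b1→e5: 23; product = 23.
That gives 23 routes.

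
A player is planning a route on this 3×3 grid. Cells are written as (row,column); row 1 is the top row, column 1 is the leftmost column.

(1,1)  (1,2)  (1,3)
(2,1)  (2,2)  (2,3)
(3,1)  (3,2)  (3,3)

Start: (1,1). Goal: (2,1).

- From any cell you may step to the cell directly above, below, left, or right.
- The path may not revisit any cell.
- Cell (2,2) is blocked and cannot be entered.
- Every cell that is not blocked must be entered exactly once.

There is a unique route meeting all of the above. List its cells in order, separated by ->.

Need to visit all 8 open cells exactly once, starting at (1,1) and ending at (2,1).
Cell (3,1) has only two open neighbours ((2,1) and (3,2)), so the path must pass straight through it: one of those is the cell it's entered from and the other is where it exits.
Route from (1,1): right 2 to (1,3), down 2 to (3,3), left 2 to (3,1), up 1 to (2,1) — 7 moves in all.
Check: all 8 open cells covered.

(1,1) -> (1,2) -> (1,3) -> (2,3) -> (3,3) -> (3,2) -> (3,1) -> (2,1)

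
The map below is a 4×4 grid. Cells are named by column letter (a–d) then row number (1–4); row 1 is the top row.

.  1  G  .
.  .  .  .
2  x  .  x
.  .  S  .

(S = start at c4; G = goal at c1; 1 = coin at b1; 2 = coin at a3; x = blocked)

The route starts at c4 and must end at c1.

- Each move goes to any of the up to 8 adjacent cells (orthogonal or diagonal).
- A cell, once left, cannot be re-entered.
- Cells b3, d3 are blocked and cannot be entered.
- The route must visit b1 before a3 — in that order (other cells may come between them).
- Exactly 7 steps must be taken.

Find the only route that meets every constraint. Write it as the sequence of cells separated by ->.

c4 -> c3 -> c2 -> b1 -> a2 -> a3 -> b2 -> c1

The waypoints must appear in the order b1, a3, with no cell reused.
Route from c4: 2× up (reaching c2), up-left to b1, down-left to a2, down to a3, 2× up-right (reaching c1) — 7 moves in all.
Check: order respected (1 at step 3, 2 at step 5); 7 moves as required.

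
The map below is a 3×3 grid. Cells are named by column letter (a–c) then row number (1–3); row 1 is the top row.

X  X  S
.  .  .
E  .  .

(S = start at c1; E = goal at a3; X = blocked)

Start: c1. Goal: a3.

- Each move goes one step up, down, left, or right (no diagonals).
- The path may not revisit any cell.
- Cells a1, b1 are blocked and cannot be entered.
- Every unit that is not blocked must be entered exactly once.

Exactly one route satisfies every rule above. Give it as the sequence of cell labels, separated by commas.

c1, c2, c3, b3, b2, a2, a3

Need to visit all 7 open cells exactly once, starting at c1 and ending at a3.
Cell a2 has only two open neighbours (a3 and b2), so the path must pass straight through it: one of those is the cell it's entered from and the other is where it exits.
Route from c1: down 2 to c3, left 1 to b3, up 1 to b2, left 1 to a2, down 1 to a3 — 6 moves in all.
Check: all 7 open cells covered.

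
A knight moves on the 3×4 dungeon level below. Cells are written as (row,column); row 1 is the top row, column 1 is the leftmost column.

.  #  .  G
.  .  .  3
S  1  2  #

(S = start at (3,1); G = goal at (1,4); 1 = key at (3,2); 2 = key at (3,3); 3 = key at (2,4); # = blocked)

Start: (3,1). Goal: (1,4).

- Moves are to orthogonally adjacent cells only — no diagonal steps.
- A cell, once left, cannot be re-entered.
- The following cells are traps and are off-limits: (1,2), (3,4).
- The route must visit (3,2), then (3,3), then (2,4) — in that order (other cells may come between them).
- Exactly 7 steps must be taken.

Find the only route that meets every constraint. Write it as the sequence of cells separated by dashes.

The waypoints must appear in the order (3,2), (3,3), (2,4), with no cell reused.
Route from (3,1): up to (2,1), right to (2,2), down to (3,2), right to (3,3), up to (2,3), right to (2,4), up to (1,4) — 7 moves in all.
Check: order respected (1 at step 3, 2 at step 4, 3 at step 6); 7 moves as required.

(3,1) - (2,1) - (2,2) - (3,2) - (3,3) - (2,3) - (2,4) - (1,4)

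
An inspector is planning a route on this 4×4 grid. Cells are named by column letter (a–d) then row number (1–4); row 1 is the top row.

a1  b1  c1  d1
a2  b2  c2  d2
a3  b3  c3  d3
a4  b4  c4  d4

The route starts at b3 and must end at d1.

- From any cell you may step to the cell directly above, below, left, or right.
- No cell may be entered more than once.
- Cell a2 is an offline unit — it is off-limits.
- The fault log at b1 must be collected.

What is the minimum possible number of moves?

Any route passes through b1 somewhere between b3 and d1. Summing Manhattan distances along the two legs (b3 → b1 → d1) gives a lower bound of 2 + 2 = 4 moves.
A route of 4 moves achieves this: b3 → b2 → b1 → c1 → d1.
Since 4 matches the lower bound, it is optimal.

4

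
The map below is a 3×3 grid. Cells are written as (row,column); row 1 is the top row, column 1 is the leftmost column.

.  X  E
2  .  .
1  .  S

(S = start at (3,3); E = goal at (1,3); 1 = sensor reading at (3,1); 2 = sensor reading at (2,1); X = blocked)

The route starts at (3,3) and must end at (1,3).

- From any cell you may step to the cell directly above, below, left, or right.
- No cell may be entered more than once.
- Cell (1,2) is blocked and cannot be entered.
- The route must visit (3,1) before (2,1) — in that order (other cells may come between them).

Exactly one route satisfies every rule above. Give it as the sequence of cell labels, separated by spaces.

(3,3) (3,2) (3,1) (2,1) (2,2) (2,3) (1,3)

The waypoints must appear in the order (3,1), (2,1), with no cell reused.
Route from (3,3): left 2 to (3,1), up 1 to (2,1), right 2 to (2,3), up 1 to (1,3) — 6 moves in all.
Check: order respected (1 at step 2, 2 at step 3).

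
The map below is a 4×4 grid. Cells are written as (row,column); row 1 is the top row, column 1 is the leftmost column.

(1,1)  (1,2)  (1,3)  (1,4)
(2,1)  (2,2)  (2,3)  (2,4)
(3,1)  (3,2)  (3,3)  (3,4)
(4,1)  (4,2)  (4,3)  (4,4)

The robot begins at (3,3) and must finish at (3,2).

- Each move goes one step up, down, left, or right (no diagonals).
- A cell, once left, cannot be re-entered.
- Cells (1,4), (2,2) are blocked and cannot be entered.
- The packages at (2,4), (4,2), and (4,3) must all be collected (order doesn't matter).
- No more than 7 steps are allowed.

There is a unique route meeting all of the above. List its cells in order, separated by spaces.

Any route must reach (2,4), (4,2), and (4,3) and still end at (3,2) within 7 moves, so the order of the required stops is forced.
Route from (3,3): up 1 to (2,3), right 1 to (2,4), down 2 to (4,4), left 2 to (4,2), up 1 to (3,2) — 7 moves in all.
Check: all required cells visited; 7 ≤ 7 moves.

(3,3) (2,3) (2,4) (3,4) (4,4) (4,3) (4,2) (3,2)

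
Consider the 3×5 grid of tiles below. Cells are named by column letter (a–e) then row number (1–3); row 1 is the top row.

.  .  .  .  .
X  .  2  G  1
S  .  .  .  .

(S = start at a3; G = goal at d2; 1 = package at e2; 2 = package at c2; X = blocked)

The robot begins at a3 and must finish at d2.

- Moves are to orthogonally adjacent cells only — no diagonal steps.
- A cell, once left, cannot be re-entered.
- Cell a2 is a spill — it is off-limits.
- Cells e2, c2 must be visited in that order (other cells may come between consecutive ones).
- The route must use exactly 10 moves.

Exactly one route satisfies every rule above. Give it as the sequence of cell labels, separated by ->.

The waypoints must appear in the order e2, c2, with no cell reused.
Route from a3: 4× right (reaching e3), 2× up (reaching e1), 2× left (reaching c1), down to c2, right to d2 — 10 moves in all.
Check: order respected (1 at step 5, 2 at step 9); 10 moves as required.

a3 -> b3 -> c3 -> d3 -> e3 -> e2 -> e1 -> d1 -> c1 -> c2 -> d2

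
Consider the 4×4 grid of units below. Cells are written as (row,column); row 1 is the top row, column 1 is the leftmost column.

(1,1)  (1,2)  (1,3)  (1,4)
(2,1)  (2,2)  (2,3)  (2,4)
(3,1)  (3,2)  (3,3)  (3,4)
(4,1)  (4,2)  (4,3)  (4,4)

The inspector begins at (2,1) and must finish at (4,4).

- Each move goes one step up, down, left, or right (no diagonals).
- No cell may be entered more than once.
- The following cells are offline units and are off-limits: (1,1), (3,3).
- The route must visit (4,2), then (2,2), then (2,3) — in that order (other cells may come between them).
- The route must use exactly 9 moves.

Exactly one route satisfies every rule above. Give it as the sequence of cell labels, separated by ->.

The waypoints must appear in the order (4,2), (2,2), (2,3), with no cell reused.
Route from (2,1): 2× down (reaching (4,1)), right to (4,2), 2× up (reaching (2,2)), 2× right (reaching (2,4)), 2× down (reaching (4,4)) — 9 moves in all.
Check: order respected ((4,2) at step 3, (2,2) at step 5, (2,3) at step 6); 9 moves as required.

(2,1) -> (3,1) -> (4,1) -> (4,2) -> (3,2) -> (2,2) -> (2,3) -> (2,4) -> (3,4) -> (4,4)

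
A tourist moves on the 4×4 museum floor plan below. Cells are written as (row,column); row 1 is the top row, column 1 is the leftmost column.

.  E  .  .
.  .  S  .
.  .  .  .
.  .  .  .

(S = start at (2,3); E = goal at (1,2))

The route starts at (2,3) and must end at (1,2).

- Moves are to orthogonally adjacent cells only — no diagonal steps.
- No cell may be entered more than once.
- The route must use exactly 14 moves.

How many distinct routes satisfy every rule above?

Need simple routes of exactly 14 moves from (2,3) to (1,2) (Manhattan distance 2, so 6 moves are spent on a detour and 6 undoing it).
Enumerating: (2,3) (1,3) (1,4) (2,4) (3,4) (4,4) (4,3) (3,3) (3,2) (4,2) (4,1) (3,1) (2,1) (1,1) (1,2) | (2,3) (1,3) (1,4) (2,4) (3,4) (4,4) (4,3) (3,3) (3,2) (4,2) (4,1) (3,1) (2,1) (2,2) (1,2) | (2,3) (1,3) (1,4) (2,4) (3,4) (4,4) (4,3) (4,2) (4,1) (3,1) (3,2) (2,2) (2,1) (1,1) (1,2) | (2,3) (1,3) (1,4) (2,4) (3,4) (3,3) (4,3) (4,2) (4,1) (3,1) (3,2) (2,2) (2,1) (1,1) (1,2) | (2,3) (3,3) (3,2) (2,2) (2,1) (3,1) (4,1) (4,2) (4,3) (4,4) (3,4) (2,4) (1,4) (1,3) (1,2) | (2,3) (2,2) (2,1) (3,1) (4,1) (4,2) (3,2) (3,3) (4,3) (4,4) (3,4) (2,4) (1,4) (1,3) (1,2).
That gives 6 routes.

6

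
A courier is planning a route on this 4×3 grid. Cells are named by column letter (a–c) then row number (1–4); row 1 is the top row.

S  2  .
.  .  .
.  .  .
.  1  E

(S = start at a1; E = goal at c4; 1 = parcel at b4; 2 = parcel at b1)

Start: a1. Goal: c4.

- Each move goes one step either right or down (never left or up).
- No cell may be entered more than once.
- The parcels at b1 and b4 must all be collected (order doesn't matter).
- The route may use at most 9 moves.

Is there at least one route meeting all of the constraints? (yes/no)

yes

One route that works: a1 → b1 → b2 → b3 → b4 → c4.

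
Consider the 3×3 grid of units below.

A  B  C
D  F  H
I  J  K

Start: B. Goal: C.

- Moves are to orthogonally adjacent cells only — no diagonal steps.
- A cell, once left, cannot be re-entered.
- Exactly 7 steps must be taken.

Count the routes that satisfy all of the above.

Need simple routes of exactly 7 moves from B to C (Manhattan distance 1, so 3 moves are spent on a detour and 3 undoing it).
Enumerating: B F D I J K H C | B A D I J F H C | B A D I J K H C | B A D F J K H C.
That gives 4 routes.

4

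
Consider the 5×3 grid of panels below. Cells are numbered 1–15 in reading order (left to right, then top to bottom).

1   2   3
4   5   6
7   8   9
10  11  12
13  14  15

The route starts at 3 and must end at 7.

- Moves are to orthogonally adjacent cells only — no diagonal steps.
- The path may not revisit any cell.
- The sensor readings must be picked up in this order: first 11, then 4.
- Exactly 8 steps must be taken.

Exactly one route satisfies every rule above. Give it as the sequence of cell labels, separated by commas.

The waypoints must appear in the order 11, 4, with no cell reused.
Route from 3: down 3 to 12, left 1 to 11, up 2 to 5, left 1 to 4, down 1 to 7 — 8 moves in all.
Check: order respected (11 at step 4, 4 at step 7); 8 moves as required.

3, 6, 9, 12, 11, 8, 5, 4, 7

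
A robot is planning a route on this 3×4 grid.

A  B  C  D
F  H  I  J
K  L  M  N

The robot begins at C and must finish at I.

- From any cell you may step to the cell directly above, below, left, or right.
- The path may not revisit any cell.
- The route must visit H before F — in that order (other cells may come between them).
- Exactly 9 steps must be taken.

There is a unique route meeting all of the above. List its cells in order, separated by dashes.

The waypoints must appear in the order H, F, with no cell reused.
Route from C: left to B, down to H, left to F, down to K, 3× right (reaching N), up to J, left to I — 9 moves in all.
Check: order respected (H at step 2, F at step 3); 9 moves as required.

C - B - H - F - K - L - M - N - J - I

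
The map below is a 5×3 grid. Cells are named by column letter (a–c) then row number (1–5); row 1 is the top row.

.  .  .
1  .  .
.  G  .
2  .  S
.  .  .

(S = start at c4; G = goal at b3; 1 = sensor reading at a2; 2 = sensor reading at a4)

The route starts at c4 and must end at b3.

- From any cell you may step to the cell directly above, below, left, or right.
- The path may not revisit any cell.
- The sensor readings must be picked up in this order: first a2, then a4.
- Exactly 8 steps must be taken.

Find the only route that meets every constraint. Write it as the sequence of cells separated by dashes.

The waypoints must appear in the order a2, a4, with no cell reused.
Route from c4: 2× up (reaching c2), 2× left (reaching a2), 2× down (reaching a4), right to b4, up to b3 — 8 moves in all.
Check: order respected (1 at step 4, 2 at step 6); 8 moves as required.

c4 - c3 - c2 - b2 - a2 - a3 - a4 - b4 - b3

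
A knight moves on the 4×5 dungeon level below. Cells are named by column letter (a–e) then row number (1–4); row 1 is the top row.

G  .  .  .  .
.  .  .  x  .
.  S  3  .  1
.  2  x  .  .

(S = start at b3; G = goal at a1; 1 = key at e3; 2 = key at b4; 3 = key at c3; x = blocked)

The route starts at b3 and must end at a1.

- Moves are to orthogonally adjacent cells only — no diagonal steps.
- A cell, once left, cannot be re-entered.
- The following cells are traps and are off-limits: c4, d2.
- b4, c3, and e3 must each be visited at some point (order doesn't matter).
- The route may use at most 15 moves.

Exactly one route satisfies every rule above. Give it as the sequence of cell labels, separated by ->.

b3 -> b4 -> a4 -> a3 -> a2 -> b2 -> c2 -> c3 -> d3 -> e3 -> e2 -> e1 -> d1 -> c1 -> b1 -> a1

The budget equals the shortest possible length, so every move has to be on a shortest route through the required cells.
Route from b3: down 1 to b4, left 1 to a4, up 2 to a2, right 2 to c2, down 1 to c3, right 2 to e3, up 2 to e1, left 4 to a1 — 15 moves in all.
Check: all required cells visited; 15 ≤ 15 moves.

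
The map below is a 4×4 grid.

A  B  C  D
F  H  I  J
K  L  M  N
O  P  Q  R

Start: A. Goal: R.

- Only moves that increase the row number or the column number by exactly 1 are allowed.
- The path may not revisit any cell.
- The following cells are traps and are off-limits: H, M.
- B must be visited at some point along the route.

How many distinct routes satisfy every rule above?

2

A right/down-only route from A to R makes exactly 3 down-moves and 3 right-moves in some order.
With no other constraints that would be C(6,3) = 20 routes.
Split at B and multiply the segment counts (each segment already excludes blocked cells): A→B: 1; B→R: 2; product = 2.
That gives 2 routes.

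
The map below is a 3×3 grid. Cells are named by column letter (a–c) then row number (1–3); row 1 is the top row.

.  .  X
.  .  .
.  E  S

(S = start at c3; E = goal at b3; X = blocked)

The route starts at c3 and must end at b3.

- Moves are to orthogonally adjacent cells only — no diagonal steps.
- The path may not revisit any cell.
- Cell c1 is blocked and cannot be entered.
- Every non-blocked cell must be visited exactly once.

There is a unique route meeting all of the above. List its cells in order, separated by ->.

Need to visit all 8 open cells exactly once, starting at c3 and ending at b3.
Cell b1 has only two open neighbours (b2 and a1), so the path must pass straight through it: one of those is the cell it's entered from and the other is where it exits.
Route from c3: up to c2, left to b2, up to b1, left to a1, 2× down (reaching a3), right to b3 — 7 moves in all.
Check: all 8 open cells covered.

c3 -> c2 -> b2 -> b1 -> a1 -> a2 -> a3 -> b3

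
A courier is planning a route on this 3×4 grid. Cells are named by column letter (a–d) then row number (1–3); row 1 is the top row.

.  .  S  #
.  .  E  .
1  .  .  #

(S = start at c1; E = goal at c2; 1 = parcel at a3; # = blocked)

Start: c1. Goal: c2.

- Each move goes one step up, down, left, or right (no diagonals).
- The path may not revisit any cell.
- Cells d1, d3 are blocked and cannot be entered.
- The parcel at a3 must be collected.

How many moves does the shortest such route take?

Any route passes through a3 somewhere between c1 and c2. Summing Manhattan distances along the two legs (c1 → a3 → c2) gives a lower bound of 4 + 3 = 7 moves.
A route of 7 moves achieves this: c1 → b1 → b2 → a2 → a3 → b3 → c3 → c2.
Since 7 matches the lower bound, it is optimal.

7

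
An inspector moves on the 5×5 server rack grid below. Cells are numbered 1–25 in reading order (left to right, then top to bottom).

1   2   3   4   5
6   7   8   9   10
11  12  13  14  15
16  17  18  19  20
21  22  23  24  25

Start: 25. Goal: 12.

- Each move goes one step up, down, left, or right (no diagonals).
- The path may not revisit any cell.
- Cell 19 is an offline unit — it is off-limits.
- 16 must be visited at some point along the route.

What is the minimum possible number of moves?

7

Any route passes through 16 somewhere between 25 and 12. Summing Manhattan distances along the two legs (25 → 16 → 12) gives a lower bound of 5 + 2 = 7 moves.
A route of 7 moves achieves this: 25 → 24 → 23 → 18 → 17 → 16 → 11 → 12.
Since 7 matches the lower bound, it is optimal.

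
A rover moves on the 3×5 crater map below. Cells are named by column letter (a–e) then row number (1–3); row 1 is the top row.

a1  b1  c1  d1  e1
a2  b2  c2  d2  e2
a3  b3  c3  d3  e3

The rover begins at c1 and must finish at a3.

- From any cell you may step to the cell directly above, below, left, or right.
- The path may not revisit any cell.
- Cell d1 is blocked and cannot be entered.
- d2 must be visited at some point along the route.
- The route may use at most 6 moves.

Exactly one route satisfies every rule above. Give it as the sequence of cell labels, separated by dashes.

c1 - c2 - d2 - d3 - c3 - b3 - a3

Any route must reach d2 and still end at a3 within 6 moves, so the order of the required stops is forced.
Route from c1: down 1 to c2, right 1 to d2, down 1 to d3, left 3 to a3 — 6 moves in all.
Check: all required cells visited; 6 ≤ 6 moves.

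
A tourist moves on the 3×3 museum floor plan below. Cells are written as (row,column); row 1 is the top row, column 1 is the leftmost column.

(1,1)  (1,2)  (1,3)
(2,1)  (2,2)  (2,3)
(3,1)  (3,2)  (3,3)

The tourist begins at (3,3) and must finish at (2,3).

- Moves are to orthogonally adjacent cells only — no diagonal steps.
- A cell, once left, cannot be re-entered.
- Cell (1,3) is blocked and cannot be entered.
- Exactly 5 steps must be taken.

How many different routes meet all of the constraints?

1

Need simple routes of exactly 5 moves from (3,3) to (2,3) (Manhattan distance 1, so 2 moves are spent on a detour and 2 undoing it).
Enumerating: (3,3) (3,2) (3,1) (2,1) (2,2) (2,3).
That gives 1 route.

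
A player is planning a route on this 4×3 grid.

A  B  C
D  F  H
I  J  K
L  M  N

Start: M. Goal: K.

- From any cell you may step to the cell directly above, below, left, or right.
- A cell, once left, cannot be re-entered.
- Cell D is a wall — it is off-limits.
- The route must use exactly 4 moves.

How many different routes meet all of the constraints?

2

Need simple routes of exactly 4 moves from M to K (Manhattan distance 2, so 1 moves are spent on a detour and 1 undoing it).
Enumerating: M J F H K | M L I J K.
That gives 2 routes.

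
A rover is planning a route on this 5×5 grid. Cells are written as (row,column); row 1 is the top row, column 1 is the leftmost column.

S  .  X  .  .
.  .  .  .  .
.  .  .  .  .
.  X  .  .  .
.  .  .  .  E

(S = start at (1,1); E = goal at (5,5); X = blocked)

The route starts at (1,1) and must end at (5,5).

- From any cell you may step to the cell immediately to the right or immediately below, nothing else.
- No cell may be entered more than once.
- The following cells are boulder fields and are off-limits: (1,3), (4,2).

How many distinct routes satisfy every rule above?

39

A right/down-only route from (1,1) to (5,5) makes exactly 4 down-moves and 4 right-moves in some order.
With no other constraints that would be C(8,4) = 70 routes.
Subtract routes through each blocked cell (inclusion–exclusion for overlaps): − through (1,3): 15 − through (4,2): 16 → 39.
That gives 39 routes.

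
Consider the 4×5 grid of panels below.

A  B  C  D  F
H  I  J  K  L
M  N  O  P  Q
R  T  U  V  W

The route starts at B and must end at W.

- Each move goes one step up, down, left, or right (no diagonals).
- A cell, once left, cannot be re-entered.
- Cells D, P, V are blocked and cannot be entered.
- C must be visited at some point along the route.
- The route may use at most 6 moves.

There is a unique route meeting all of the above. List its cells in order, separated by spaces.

The 6-move cap with required stops at C leaves no slack for detours.
Route from B: right to C, down to J, 2× right (reaching L), 2× down (reaching W) — 6 moves in all.
Check: all required cells visited; 6 ≤ 6 moves.

B C J K L Q W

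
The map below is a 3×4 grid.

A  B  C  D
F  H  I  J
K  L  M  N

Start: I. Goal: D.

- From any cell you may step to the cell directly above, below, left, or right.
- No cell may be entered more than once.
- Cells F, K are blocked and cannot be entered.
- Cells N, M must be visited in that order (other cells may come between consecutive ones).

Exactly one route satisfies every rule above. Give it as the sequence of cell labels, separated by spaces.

The waypoints must appear in the order N, M, with no cell reused.
Route from I: right 1 to J, down 1 to N, left 2 to L, up 2 to B, right 2 to D — 8 moves in all.
Check: order respected (N at step 2, M at step 3).

I J N M L H B C D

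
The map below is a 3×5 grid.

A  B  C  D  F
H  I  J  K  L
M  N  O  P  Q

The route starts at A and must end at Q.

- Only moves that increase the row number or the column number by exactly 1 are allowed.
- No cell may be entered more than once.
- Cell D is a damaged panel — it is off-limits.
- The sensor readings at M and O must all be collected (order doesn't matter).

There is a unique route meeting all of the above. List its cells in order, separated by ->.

A -> H -> M -> N -> O -> P -> Q

Moves only go right or down, so the column and row indices never decrease.
Route from A: 2× down (reaching M), 4× right (reaching Q) — 6 moves in all.
Check: all required cells visited.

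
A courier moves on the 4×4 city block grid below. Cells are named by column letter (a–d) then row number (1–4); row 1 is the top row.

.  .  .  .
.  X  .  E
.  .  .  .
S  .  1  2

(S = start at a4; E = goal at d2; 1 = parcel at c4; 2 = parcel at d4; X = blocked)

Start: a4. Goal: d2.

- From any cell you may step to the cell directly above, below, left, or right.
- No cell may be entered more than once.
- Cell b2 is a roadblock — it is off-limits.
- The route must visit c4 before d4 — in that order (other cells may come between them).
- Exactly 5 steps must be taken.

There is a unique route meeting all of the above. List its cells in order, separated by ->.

The waypoints must appear in the order c4, d4, with no cell reused.
Route from a4: 3× right (reaching d4), 2× up (reaching d2) — 5 moves in all.
Check: order respected (1 at step 2, 2 at step 3); 5 moves as required.

a4 -> b4 -> c4 -> d4 -> d3 -> d2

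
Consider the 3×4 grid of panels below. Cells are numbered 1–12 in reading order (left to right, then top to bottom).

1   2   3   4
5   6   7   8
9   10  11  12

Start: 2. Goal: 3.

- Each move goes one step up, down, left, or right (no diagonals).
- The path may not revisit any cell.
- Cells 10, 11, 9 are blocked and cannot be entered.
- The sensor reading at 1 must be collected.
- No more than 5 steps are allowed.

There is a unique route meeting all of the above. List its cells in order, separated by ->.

2 -> 1 -> 5 -> 6 -> 7 -> 3

The 5-move cap with required stops at 1 leaves no slack for detours.
Route from 2: left to 1, down to 5, 2× right (reaching 7), up to 3 — 5 moves in all.
Check: all required cells visited; 5 ≤ 5 moves.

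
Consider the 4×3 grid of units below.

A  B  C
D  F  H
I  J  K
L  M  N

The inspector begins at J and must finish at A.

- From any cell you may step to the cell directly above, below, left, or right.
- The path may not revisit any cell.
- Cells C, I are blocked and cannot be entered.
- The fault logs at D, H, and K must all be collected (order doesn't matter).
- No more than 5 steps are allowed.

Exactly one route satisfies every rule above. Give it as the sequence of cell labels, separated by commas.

The 5-move cap with required stops at D, H, K leaves no slack for detours.
Route from J: right to K, up to H, 2× left (reaching D), up to A — 5 moves in all.
Check: all required cells visited; 5 ≤ 5 moves.

J, K, H, F, D, A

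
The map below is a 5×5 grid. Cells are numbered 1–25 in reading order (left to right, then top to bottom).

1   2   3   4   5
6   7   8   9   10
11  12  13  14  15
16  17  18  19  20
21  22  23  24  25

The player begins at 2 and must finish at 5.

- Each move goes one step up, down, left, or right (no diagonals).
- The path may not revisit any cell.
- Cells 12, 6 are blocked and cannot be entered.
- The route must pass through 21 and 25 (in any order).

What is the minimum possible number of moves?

Any route passes through 21 and 25 in some order between 2 and 5. Summing Manhattan distances along each leg and taking the cheapest ordering (2 → 21 → 25 → 5) gives a lower bound of 5 + 4 + 4 = 13 moves.
That bound ignores the blocked cells. Measuring each leg by the fewest moves that actually steer around them (2→21: 7; 21→25: 4; 25→5: 4) raises the lower bound to 15.
A route of 15 moves exists: 2 → 7 → 8 → 13 → 18 → 17 → 16 → 21 → 22 → 23 → 24 → 25 → 20 → 15 → 10 → 5.
Since 15 matches that lower bound, it is optimal.

15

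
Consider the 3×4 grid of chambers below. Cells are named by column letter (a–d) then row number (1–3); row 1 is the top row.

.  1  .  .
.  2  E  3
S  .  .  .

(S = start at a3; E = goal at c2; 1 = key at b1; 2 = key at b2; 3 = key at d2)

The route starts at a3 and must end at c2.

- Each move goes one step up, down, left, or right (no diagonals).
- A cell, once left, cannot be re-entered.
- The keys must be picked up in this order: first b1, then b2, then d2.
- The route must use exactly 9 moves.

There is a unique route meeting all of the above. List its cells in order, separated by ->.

The waypoints must appear in the order b1, b2, d2, with no cell reused.
Route from a3: up 2 to a1, right 1 to b1, down 2 to b3, right 2 to d3, up 1 to d2, left 1 to c2 — 9 moves in all.
Check: order respected (1 at step 3, 2 at step 4, 3 at step 8); 9 moves as required.

a3 -> a2 -> a1 -> b1 -> b2 -> b3 -> c3 -> d3 -> d2 -> c2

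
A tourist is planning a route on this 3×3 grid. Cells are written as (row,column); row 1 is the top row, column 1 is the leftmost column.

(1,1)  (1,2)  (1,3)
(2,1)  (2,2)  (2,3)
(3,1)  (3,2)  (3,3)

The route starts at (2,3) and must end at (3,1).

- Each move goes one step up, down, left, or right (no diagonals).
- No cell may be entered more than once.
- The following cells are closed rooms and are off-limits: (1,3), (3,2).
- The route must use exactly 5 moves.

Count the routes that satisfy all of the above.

1

Need simple routes of exactly 5 moves from (2,3) to (3,1) (Manhattan distance 3, so 1 moves are spent on a detour and 1 undoing it).
Enumerating: (2,3) (2,2) (1,2) (1,1) (2,1) (3,1).
That gives 1 route.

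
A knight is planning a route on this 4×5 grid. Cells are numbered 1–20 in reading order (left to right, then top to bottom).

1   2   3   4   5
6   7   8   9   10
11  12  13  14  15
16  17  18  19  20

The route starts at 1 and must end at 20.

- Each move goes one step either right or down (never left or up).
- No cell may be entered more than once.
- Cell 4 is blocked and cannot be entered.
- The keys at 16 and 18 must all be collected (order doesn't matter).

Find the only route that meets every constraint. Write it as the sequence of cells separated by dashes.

Moves only go right or down, so the column and row indices never decrease.
Route from 1: down 3 to 16, right 4 to 20 — 7 moves in all.
Check: all required cells visited.

1 - 6 - 11 - 16 - 17 - 18 - 19 - 20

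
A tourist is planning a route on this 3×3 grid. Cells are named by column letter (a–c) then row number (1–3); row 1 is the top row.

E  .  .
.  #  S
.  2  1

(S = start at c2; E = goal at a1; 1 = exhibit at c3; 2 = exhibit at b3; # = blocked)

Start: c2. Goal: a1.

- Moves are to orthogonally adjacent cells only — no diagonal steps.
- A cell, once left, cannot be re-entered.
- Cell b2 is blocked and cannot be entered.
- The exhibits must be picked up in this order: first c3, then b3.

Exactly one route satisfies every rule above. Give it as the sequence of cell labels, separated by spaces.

c2 c3 b3 a3 a2 a1

The waypoints must appear in the order c3, b3, with no cell reused.
Route from c2: down to c3, 2× left (reaching a3), 2× up (reaching a1) — 5 moves in all.
Check: order respected (1 at step 1, 2 at step 2).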